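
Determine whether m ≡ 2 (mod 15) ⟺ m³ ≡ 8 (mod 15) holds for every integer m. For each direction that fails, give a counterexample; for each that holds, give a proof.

The biconditional holds.

Forward direction. Suppose m ≡ 2 (mod 15). Write m = 15j + 2. Then (15j + 2)³ = 3375j³ + 1350j² + 180j + 8 = 15(225j³ + 90j² + 12j) + 8, so m³ ≡ 8 (mod 15).

Converse. Suppose m³ ≡ 8 (mod 15). The only residue r in {0, …, 14} with r³ ≡ 8 (mod 15) is r = 2, so m ≡ 2 (mod 15).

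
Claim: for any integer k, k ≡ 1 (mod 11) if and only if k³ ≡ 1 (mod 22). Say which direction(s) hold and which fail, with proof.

[⇒] This fails: take k = 12. Then 12 ≡ 1 (mod 11), but 12³ = 1728 ≡ 12 (mod 22), not 1.

[⇐] Conversely, the residues r modulo 22 with r³ ≡ 1 (mod 22) are exactly {1}, and each is ≡ 1 (mod 11).

Only the converse holds.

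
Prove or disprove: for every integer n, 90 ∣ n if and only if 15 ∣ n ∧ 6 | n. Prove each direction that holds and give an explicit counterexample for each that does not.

(⟹) If 90 ∣ n, write n = 90q. Since 90 = 6·15, n = 15·(6q), so 15 ∣ n; and since 90 = 15·6, n = 6·(15q), so 6 ∣ n.

(⟸) This fails: take n = 30. Both 15 ∣ 30 and 6 ∣ 30, yet 30 is not a multiple of 90 (since 30 = 0·90 + 30), so 90 ∤ 30.

The forward direction holds; the converse fails.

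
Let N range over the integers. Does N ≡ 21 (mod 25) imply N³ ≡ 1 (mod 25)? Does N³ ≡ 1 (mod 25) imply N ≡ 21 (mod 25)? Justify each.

(→) This fails: take N = 21. Then 21 ≡ 21 (mod 25), but 21³ = 9261 ≡ 11 (mod 25), not 1.

(←) This fails: take N = 1. Then 1³ = 1 ≡ 1 (mod 25), yet 1 ≡ 1 (mod 25), not 21.

Both directions fail.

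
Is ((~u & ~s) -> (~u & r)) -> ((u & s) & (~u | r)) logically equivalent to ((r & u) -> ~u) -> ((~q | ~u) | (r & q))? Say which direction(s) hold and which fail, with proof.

Only the forward direction holds.

(←) This fails. Under s = T, u = F, r = F, q = F, the left side is false but the right side is true.

(→) Assume the antecedent. If s is true, the antecedent forces (s = T, u = T, r = T, q = F) or (s = T, u = T, r = T, q = T), and the consequent holds there. If s is false, the antecedent forces (s = F, u = F, r = F, q = F) or (s = F, u = F, r = F, q = T), and the consequent holds there. Either way the consequent holds.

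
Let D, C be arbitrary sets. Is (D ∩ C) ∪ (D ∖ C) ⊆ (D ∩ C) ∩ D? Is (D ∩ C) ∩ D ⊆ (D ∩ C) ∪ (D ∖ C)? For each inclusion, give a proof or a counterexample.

(⟹) This inclusion fails. Take D = {1}, C = ∅; then 1 ∈ (D ∩ C) ∪ (D ∖ C) but 1 ∉ (D ∩ C) ∩ D.

(⟸) Let x ∈ (D ∩ C) ∩ D. Then x ∈ D ∩ C, from which x ∈ (D ∩ C) ∪ (D ∖ C).

The sets are not equal: only the reverse inclusion holds.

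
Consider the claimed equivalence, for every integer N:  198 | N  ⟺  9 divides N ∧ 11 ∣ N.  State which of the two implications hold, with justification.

[⇒] If 198 ∣ N, write N = 198q. Since 198 = 22·9, N = 9·(22q), so 9 ∣ N; and since 198 = 18·11, N = 11·(18q), so 11 ∣ N.

[⇐] This fails: take N = 99. Both 9 ∣ 99 and 11 ∣ 99, yet 99 is not a multiple of 198 (since 99 = 0·198 + 99), so 198 ∤ 99.

Only the forward direction holds.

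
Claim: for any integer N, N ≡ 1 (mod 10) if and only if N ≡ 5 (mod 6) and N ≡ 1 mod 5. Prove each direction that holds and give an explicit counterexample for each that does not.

The forward direction fails; the converse holds.

Forward direction. This fails: N = 1 gives 1 ≡ 1 (mod 10) but 1 ≡ 1 (mod 6), so the conjunction on the right does not hold.

Converse. If N ≡ 5 (mod 6) and N ≡ 1 (mod 5), then by the Chinese remainder theorem N ≡ 11 (mod 30). Since 11 ≡ 1 (mod 10) and 10 ∣ 30, we get N ≡ 1 (mod 10).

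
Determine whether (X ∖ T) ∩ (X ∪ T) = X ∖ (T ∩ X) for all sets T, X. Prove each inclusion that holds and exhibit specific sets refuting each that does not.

(⊆) Let x ∈ (X ∖ T) ∩ (X ∪ T). Then x ∈ X and x ∉ T, from which x ∈ X ∖ (T ∩ X).

(⊇) Let x ∈ X ∖ (T ∩ X). Then x ∈ X and x ∉ T, from which x ∈ (X ∖ T) ∩ (X ∪ T).

Both inclusions hold; the sets are equal.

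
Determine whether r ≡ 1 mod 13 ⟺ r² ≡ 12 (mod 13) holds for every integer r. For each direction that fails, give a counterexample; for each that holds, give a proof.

Neither direction holds.

(⟹) This fails: take r = 1. Then 1 ≡ 1 (mod 13), but 1² = 1 ≡ 1 (mod 13), not 12.

(⟸) This fails: take r = 5. Then 5² = 25 ≡ 12 (mod 13), yet 5 ≡ 5 (mod 13), not 1.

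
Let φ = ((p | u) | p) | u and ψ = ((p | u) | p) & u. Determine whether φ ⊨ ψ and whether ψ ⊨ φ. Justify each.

(⟹) This fails. Under u = F, p = T, the left side is true but the right side is false.

(⟸) Assume the antecedent. If u is true, ((p | u) | p) | u reduces to true regardless of the other variables. If u is false, the antecedent cannot hold. Either way ((p | u) | p) | u holds.

Only the reverse direction holds.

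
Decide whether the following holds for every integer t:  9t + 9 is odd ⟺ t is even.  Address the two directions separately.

Both implications hold.

(⟹) Suppose 9t + 9 is odd. Since 9 is odd, 9t and t have the same parity, so 9t + 9 ≡ t + 9 (mod 2). As 9 is odd, 9t + 9 is odd exactly when t is even. Thus t is even.

(⟸) Conversely, suppose t is even; write t = 2j. Then 9t + 9 = 9·(2j) + 9 = 2·9j + 9, which is odd.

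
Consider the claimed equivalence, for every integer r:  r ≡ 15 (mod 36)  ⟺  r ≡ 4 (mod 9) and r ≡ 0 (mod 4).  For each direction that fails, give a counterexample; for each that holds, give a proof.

Neither implication holds.

(⇒) This fails: r = 15 gives 15 ≡ 15 (mod 36) but 15 ≡ 6 (mod 9), so the conjunction on the right does not hold.

(⇐) This fails: r = 4 satisfies both congruences on the right (4 ≡ 4 mod 9 and 4 ≡ 0 mod 4) yet 4 ≡ 4 (mod 36), not 15.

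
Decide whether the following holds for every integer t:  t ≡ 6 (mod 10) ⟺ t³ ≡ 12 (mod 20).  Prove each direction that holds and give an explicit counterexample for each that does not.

(⇒) fails and (⇐) fails.

(⇒) This fails: take t = 6. Then 6 ≡ 6 (mod 10), but 6³ = 216 ≡ 16 (mod 20), not 12.

(⇐) This fails: take t = 8. Then 8³ = 512 ≡ 12 (mod 20), yet 8 ≡ 8 (mod 10), not 6.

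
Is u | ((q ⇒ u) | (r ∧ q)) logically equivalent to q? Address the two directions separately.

[⇒] This fails. Under q = F, r = F, u = F, the left side is true but the right side is false.

[⇐] This fails. Under q = T, r = F, u = F, the left side is false but the right side is true.

Neither implication holds.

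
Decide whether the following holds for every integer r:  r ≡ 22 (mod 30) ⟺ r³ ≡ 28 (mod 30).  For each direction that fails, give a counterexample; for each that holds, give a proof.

(⇒) Suppose r ≡ 22 (mod 30). Write r = 30j + 22. Then (30j + 22)³ = 27000j³ + 59400j² + 43560j + 10648 = 30(900j³ + 1980j² + 1452j + 354) + 28, so r³ ≡ 28 (mod 30).

(⇐) Conversely, suppose r³ ≡ 28 (mod 30). The only residue r in {0, …, 29} with r³ ≡ 28 (mod 30) is r = 22, so r ≡ 22 (mod 30).

Both directions hold; the statement is true.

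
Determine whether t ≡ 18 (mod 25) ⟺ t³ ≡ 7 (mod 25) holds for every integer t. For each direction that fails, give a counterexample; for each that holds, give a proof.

Both directions hold.

(⟹) Suppose t ≡ 18 (mod 25). Write t = 25j + 18. Then (25j + 18)³ = 15625j³ + 33750j² + 24300j + 5832 = 25(625j³ + 1350j² + 972j + 233) + 7, so t³ ≡ 7 (mod 25).

(⟸) Conversely, suppose t³ ≡ 7 (mod 25). The only residue r in {0, …, 24} with r³ ≡ 7 (mod 25) is r = 18, so t ≡ 18 (mod 25).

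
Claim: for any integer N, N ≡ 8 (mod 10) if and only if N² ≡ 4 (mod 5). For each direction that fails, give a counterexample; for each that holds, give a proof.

The forward direction holds; the converse fails.

[⇒] Suppose N ≡ 8 (mod 10). Then N² ≡ 8² = 64 (mod 10), and since 5 ∣ 10, also N² ≡ 4 (mod 5).

[⇐] This fails: take N = 2. Then 2² = 4 ≡ 4 (mod 5), yet 2 ≡ 2 (mod 10), not 8.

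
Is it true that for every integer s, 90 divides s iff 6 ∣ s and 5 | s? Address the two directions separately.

(←) This fails: take s = 30. Both 6 ∣ 30 and 5 ∣ 30, yet 30 is not a multiple of 90 (since 30 = 0·90 + 30), so 90 ∤ 30.

(→) If 90 ∣ s, write s = 90q. Since 90 = 15·6, s = 6·(15q), so 6 ∣ s; and since 90 = 18·5, s = 5·(18q), so 5 ∣ s.

Only the forward implication holds.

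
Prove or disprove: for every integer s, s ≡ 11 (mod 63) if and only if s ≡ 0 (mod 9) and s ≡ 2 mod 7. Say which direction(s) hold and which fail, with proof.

(⇒) fails and (⇐) fails.

(⇒) This fails: s = 11 gives 11 ≡ 11 (mod 63) but 11 ≡ 2 (mod 9), so the conjunction on the right does not hold.

(⇐) This fails: s = 9 satisfies both congruences on the right (9 ≡ 0 mod 9 and 9 ≡ 2 mod 7) yet 9 ≡ 9 (mod 63), not 11.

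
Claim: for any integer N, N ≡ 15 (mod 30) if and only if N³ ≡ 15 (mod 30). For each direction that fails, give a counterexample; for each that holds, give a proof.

Both directions hold.

(→) Suppose N ≡ 15 (mod 30). Write N = 30j + 15. Then (30j + 15)³ = 27000j³ + 40500j² + 20250j + 3375 = 30(900j³ + 1350j² + 675j + 112) + 15, so N³ ≡ 15 (mod 30).

(←) Conversely, suppose N³ ≡ 15 (mod 30). The only residue r in {0, …, 29} with r³ ≡ 15 (mod 30) is r = 15, so N ≡ 15 (mod 30).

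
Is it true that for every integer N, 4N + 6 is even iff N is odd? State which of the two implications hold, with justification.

Not equivalent: only (⇐) holds.

[⇒] This fails: take N = 4. Then 4N + 6 = 22, which is even, yet N = 4 is even, not odd.

[⇐] Suppose N is odd. Since 4 is even, 4N is even for every N, so 4N + 6 has the same parity as 6, which is even. Hence 4N + 6 is even.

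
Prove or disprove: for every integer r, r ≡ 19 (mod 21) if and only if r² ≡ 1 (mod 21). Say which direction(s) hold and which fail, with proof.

(⇒) fails and (⇐) fails.

(⟹) This fails: take r = 19. Then 19 ≡ 19 (mod 21), but 19² = 361 ≡ 4 (mod 21), not 1.

(⟸) This fails: take r = 1. Then 1² = 1 ≡ 1 (mod 21), yet 1 ≡ 1 (mod 21), not 19.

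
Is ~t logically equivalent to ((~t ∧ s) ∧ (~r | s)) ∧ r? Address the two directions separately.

Not equivalent: only (⇐) holds.

[⇒] This fails. Under s = F, r = F, t = F, the left side is true but the right side is false.

[⇐] Assume the antecedent. If s is true, the antecedent forces (s = T, r = T, t = F), and ~t holds there. If s is false, the antecedent cannot hold. Either way ~t holds.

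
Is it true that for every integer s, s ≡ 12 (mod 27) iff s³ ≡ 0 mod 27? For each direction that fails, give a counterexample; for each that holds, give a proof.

Forward direction. Suppose s ≡ 12 (mod 27). Write s = 27j + 12. Then (27j + 12)³ = 19683j³ + 26244j² + 11664j + 1728 = 27(729j³ + 972j² + 432j + 64) + 0, so s³ ≡ 0 (mod 27).

Converse. This fails: take s = 0. Then 0³ = 0 ≡ 0 (mod 27), yet 0 ≡ 0 (mod 27), not 12.

Only the forward direction holds.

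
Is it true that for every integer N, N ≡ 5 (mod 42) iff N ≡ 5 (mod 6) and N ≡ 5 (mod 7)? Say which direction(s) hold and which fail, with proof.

Equivalent; both directions hold.

Forward direction. Suppose N ≡ 5 (mod 42); write N = 42j + 5. Since 6 ∣ 42, reducing mod 6 gives N ≡ 5 (mod 6); since 7 ∣ 42, reducing mod 7 gives N ≡ 5 (mod 7).

Converse. If N ≡ 5 (mod 6) and N ≡ 5 (mod 7), then by the Chinese remainder theorem N ≡ 5 (mod 42). This is exactly N ≡ 5 (mod 42).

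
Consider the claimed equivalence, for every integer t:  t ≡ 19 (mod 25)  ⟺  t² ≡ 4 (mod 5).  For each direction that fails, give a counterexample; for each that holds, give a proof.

Neither implication holds.

(→) This fails: take t = 19. Then 19 ≡ 19 (mod 25), but 19² = 361 ≡ 1 (mod 5), not 4.

(←) This fails: take t = 2. Then 2² = 4 ≡ 4 (mod 5), yet 2 ≡ 2 (mod 25), not 19.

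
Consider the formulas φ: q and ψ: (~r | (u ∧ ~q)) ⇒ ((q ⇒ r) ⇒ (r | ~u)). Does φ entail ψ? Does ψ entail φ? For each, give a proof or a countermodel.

Only the forward implication holds.

Forward direction. Assume the antecedent. If q is true, the consequent reduces to true regardless of the other variables. If q is false, the antecedent cannot hold. Either way the consequent holds.

Converse. This fails. Under q = F, u = F, r = F, the left side is false but the right side is true.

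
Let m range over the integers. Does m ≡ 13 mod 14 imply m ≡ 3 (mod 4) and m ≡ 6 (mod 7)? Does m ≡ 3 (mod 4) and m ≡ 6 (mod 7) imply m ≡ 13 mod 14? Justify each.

Forward direction. This fails: m = 13 gives 13 ≡ 13 (mod 14) but 13 ≡ 1 (mod 4), so the conjunction on the right does not hold.

Converse. If m ≡ 3 (mod 4) and m ≡ 6 (mod 7), then by the Chinese remainder theorem m ≡ 27 (mod 28). Since 27 ≡ 13 (mod 14) and 14 ∣ 28, we get m ≡ 13 (mod 14).

Only the converse holds.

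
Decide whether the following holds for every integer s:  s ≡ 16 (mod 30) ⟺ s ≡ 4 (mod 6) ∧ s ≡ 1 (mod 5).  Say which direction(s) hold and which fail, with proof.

Equivalent; both directions hold.

[⇒] Suppose s ≡ 16 (mod 30); write s = 30j + 16. Since 6 ∣ 30, reducing mod 6 gives s ≡ 16 ≡ 4 (mod 6); since 5 ∣ 30, reducing mod 5 gives s ≡ 16 ≡ 1 (mod 5).

[⇐] Conversely, if s ≡ 4 (mod 6) and s ≡ 1 (mod 5), then by the Chinese remainder theorem s ≡ 16 (mod 30). This is exactly s ≡ 16 (mod 30).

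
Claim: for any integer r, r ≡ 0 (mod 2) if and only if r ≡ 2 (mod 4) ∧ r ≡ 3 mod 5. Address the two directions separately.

(⇒) This fails: r = 0 gives 0 ≡ 0 (mod 2) but 0 ≡ 0 (mod 4), so the conjunction on the right does not hold.

(⇐) Conversely, if r ≡ 2 (mod 4) and r ≡ 3 (mod 5), then by the Chinese remainder theorem r ≡ 18 (mod 20). Since 18 ≡ 0 (mod 2) and 2 ∣ 20, we get r ≡ 0 (mod 2).

(⇒) fails; (⇐) holds.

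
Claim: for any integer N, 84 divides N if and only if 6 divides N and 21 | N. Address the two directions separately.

Forward direction. If 84 ∣ N, write N = 84q. Since 84 = 14·6, N = 6·(14q), so 6 ∣ N; and since 84 = 4·21, N = 21·(4q), so 21 ∣ N.

Converse. This fails: take N = 42. Both 6 ∣ 42 and 21 ∣ 42, yet 42 is not a multiple of 84 (since 42 = 0·84 + 42), so 84 ∤ 42.

Only the forward implication holds.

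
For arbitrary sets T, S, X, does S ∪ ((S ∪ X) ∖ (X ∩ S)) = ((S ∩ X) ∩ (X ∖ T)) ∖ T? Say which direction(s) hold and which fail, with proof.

(⊆) fails; (⊇) holds.

(⊆) This inclusion fails. Take T = ∅, S = {1}, X = ∅; then 1 ∈ S ∪ ((S ∪ X) ∖ (X ∩ S)) but 1 ∉ ((S ∩ X) ∩ (X ∖ T)) ∖ T.

(⊇) Let x ∈ ((S ∩ X) ∩ (X ∖ T)) ∖ T. Then x ∈ S ∩ X and x ∉ T, from which x ∈ S ∪ ((S ∪ X) ∖ (X ∩ S)).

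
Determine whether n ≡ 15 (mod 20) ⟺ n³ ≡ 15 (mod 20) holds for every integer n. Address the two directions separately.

Both directions hold.

(→) Suppose n ≡ 15 (mod 20). Write n = 20j + 15. Then (20j + 15)³ = 8000j³ + 18000j² + 13500j + 3375 = 20(400j³ + 900j² + 675j + 168) + 15, so n³ ≡ 15 (mod 20).

(←) Conversely, suppose n³ ≡ 15 (mod 20). The only residue r in {0, …, 19} with r³ ≡ 15 (mod 20) is r = 15, so n ≡ 15 (mod 20).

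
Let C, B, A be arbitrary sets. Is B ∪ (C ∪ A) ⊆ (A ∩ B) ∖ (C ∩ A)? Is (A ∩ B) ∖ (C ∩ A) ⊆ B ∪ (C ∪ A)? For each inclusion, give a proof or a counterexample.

Forward inclusion. This inclusion fails. Take C = {1}, B = ∅, A = ∅; then 1 ∈ B ∪ (C ∪ A) but 1 ∉ (A ∩ B) ∖ (C ∩ A).

Reverse inclusion. Let x ∈ (A ∩ B) ∖ (C ∩ A). Then x ∈ B ∩ A and x ∉ C, from which x ∈ B ∪ (C ∪ A).

The sets are not equal: only the reverse inclusion holds.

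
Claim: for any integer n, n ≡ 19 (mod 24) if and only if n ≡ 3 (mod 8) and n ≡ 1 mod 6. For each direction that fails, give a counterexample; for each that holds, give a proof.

[⇐] If n ≡ 3 (mod 8) and n ≡ 1 (mod 6), then by the Chinese remainder theorem n ≡ 19 (mod 24). This is exactly n ≡ 19 (mod 24).

[⇒] Suppose n ≡ 19 (mod 24); write n = 24j + 19. Since 8 ∣ 24, reducing mod 8 gives n ≡ 19 ≡ 3 (mod 8); since 6 ∣ 24, reducing mod 6 gives n ≡ 19 ≡ 1 (mod 6).

Equivalent; both directions hold.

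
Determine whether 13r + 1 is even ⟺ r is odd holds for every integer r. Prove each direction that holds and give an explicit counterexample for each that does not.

Both directions hold.

(→) Suppose 13r + 1 is even. Since 13 is odd, 13r and r have the same parity, so 13r + 1 ≡ r + 1 (mod 2). As 1 is odd, 13r + 1 is even exactly when r is odd. Thus r is odd.

(←) Conversely, suppose r is odd; write r = 2j + 1. Then 13r + 1 = 13·(2j + 1) + 1 = 2·13j + 14, which is even.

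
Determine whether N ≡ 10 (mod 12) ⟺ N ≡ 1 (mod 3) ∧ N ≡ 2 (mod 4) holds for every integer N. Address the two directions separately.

Both directions hold.

[⇒] Suppose N ≡ 10 (mod 12); write N = 12j + 10. Since 3 ∣ 12, reducing mod 3 gives N ≡ 10 ≡ 1 (mod 3); since 4 ∣ 12, reducing mod 4 gives N ≡ 10 ≡ 2 (mod 4).

[⇐] Conversely, if N ≡ 1 (mod 3) and N ≡ 2 (mod 4), then by the Chinese remainder theorem N ≡ 10 (mod 12). This is exactly N ≡ 10 (mod 12).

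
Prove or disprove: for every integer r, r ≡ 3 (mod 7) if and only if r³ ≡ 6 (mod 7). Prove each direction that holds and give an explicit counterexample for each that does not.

Not equivalent: only (⇒) holds.

(⇒) Suppose r ≡ 3 (mod 7). Write r = 7j + 3. Then (7j + 3)³ = 343j³ + 441j² + 189j + 27 = 7(49j³ + 63j² + 27j + 3) + 6, so r³ ≡ 6 (mod 7).

(⇐) This fails: take r = 5. Then 5³ = 125 ≡ 6 (mod 7), yet 5 ≡ 5 (mod 7), not 3.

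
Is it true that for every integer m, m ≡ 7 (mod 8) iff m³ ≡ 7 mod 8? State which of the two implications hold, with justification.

Equivalent; both directions hold.

(⟹) Suppose m ≡ 7 (mod 8). Write m = 8j + 7. Then (8j + 7)³ = 512j³ + 1344j² + 1176j + 343 = 8(64j³ + 168j² + 147j + 42) + 7, so m³ ≡ 7 (mod 8).

(⟸) Conversely, suppose m³ ≡ 7 (mod 8). The only residue r in {0, …, 7} with r³ ≡ 7 (mod 8) is r = 7, so m ≡ 7 (mod 8).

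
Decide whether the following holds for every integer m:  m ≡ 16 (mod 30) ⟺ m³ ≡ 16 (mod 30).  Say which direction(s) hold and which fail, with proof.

Equivalent; both directions hold.

[⇒] Suppose m ≡ 16 (mod 30). Write m = 30j + 16. Then (30j + 16)³ = 27000j³ + 43200j² + 23040j + 4096 = 30(900j³ + 1440j² + 768j + 136) + 16, so m³ ≡ 16 (mod 30).

[⇐] Conversely, suppose m³ ≡ 16 (mod 30). The only residue r in {0, …, 29} with r³ ≡ 16 (mod 30) is r = 16, so m ≡ 16 (mod 30).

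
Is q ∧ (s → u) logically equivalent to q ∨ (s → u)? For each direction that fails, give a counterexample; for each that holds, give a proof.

Only the forward direction holds.

(→) Assume the antecedent. If s is true, the antecedent forces (s = T, u = T, q = T), and q ∨ (s → u) holds there. If s is false, q ∨ (s → u) reduces to true regardless of the other variables. Either way q ∨ (s → u) holds.

(←) This fails. Under s = F, u = F, q = F, the left side is false but the right side is true.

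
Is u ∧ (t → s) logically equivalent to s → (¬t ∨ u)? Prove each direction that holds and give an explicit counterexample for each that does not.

The forward direction holds; the converse fails.

(←) This fails. Under u = F, t = F, s = F, the left side is false but the right side is true.

(→) Assume the antecedent. If u is true, s → (¬t ∨ u) reduces to true regardless of the other variables. If u is false, the antecedent cannot hold. Either way s → (¬t ∨ u) holds.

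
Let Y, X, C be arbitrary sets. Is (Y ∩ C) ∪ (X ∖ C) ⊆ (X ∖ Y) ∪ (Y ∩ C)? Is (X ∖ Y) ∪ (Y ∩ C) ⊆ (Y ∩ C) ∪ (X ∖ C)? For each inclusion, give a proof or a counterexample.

(⊆) fails and (⊇) fails.

(⊆) This inclusion fails. Take Y = {1}, X = {1}, C = ∅; then 1 ∈ (Y ∩ C) ∪ (X ∖ C) but 1 ∉ (X ∖ Y) ∪ (Y ∩ C).

(⊇) This inclusion fails. Take Y = ∅, X = {1}, C = {1}; then 1 ∈ (X ∖ Y) ∪ (Y ∩ C) but 1 ∉ (Y ∩ C) ∪ (X ∖ C).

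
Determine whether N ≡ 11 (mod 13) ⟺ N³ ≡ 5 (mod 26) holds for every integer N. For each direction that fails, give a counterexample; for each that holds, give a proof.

(⟹) This fails: take N = 24. Then 24 ≡ 11 (mod 13), but 24³ = 13824 ≡ 18 (mod 26), not 5.

(⟸) This fails: take N = 7. Then 7³ = 343 ≡ 5 (mod 26), yet 7 ≡ 7 (mod 13), not 11.

Neither implication holds.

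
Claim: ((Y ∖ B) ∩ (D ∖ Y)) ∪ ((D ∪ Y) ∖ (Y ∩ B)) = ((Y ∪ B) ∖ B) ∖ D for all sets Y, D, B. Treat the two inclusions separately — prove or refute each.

(⊆) This inclusion fails. Take Y = ∅, D = {1}, B = ∅; then 1 ∈ ((Y ∖ B) ∩ (D ∖ Y)) ∪ ((D ∪ Y) ∖ (Y ∩ B)) but 1 ∉ ((Y ∪ B) ∖ B) ∖ D.

(⊇) Let x ∈ ((Y ∪ B) ∖ B) ∖ D. Then x ∈ Y and x ∉ D, B, from which x ∈ ((Y ∖ B) ∩ (D ∖ Y)) ∪ ((D ∪ Y) ∖ (Y ∩ B)).

The sets are not equal: only the reverse inclusion holds.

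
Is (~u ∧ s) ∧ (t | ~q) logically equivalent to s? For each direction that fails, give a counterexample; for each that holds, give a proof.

Only the forward direction holds.

Forward direction. Assume the antecedent. If t is true, the antecedent forces (t = T, s = T, q = F, u = F) or (t = T, s = T, q = T, u = F), and s holds there. If t is false, the antecedent forces (t = F, s = T, q = F, u = F), and s holds there. Either way s holds.

Converse. This fails. Under t = F, s = T, q = T, u = F, the left side is false but the right side is true.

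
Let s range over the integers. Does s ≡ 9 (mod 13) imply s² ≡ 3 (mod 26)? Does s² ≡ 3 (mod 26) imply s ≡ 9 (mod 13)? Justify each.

Forward direction. This fails: take s = 22. Then 22 ≡ 9 (mod 13), but 22² = 484 ≡ 16 (mod 26), not 3.

Converse. This fails: take s = 17. Then 17² = 289 ≡ 3 (mod 26), yet 17 ≡ 4 (mod 13), not 9.

Both directions fail.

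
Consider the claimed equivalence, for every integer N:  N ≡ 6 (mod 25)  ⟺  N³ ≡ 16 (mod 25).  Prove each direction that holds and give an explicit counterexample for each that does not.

[⇒] Suppose N ≡ 6 (mod 25). Write N = 25j + 6. Then (25j + 6)³ = 15625j³ + 11250j² + 2700j + 216 = 25(625j³ + 450j² + 108j + 8) + 16, so N³ ≡ 16 (mod 25).

[⇐] Conversely, suppose N³ ≡ 16 (mod 25). The only residue r in {0, …, 24} with r³ ≡ 16 (mod 25) is r = 6, so N ≡ 6 (mod 25).

Equivalent; both directions hold.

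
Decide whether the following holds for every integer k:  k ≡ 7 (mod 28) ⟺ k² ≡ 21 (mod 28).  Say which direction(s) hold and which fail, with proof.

Forward direction. Suppose k ≡ 7 (mod 28). Write k = 28j + 7. Then (28j + 7)² = 784j² + 392j + 49 = 28(28j² + 14j + 1) + 21, so k² ≡ 21 (mod 28).

Converse. This fails: take k = 21. Then 21² = 441 ≡ 21 (mod 28), yet 21 ≡ 21 (mod 28), not 7.

The forward direction holds; the converse fails.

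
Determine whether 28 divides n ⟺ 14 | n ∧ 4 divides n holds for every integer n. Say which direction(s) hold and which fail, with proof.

(⟹) If 28 ∣ n, write n = 28q. Since 28 = 2·14, n = 14·(2q), so 14 ∣ n; and since 28 = 7·4, n = 4·(7q), so 4 ∣ n.

(⟸) Suppose 14 ∣ n and 4 ∣ n. Any common multiple of 14 and 4 is a multiple of their lcm; here lcm(14, 4) = 14·4/gcd(14, 4) = 56/2 = 28, so 28 ∣ n.

The biconditional holds.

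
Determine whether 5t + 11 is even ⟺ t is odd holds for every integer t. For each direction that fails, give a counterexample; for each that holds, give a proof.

Equivalent; both directions hold.

Forward direction. Suppose 5t + 11 is even. Since 5 is odd, 5t and t have the same parity, so 5t + 11 ≡ t + 11 (mod 2). As 11 is odd, 5t + 11 is even exactly when t is odd. Thus t is odd.

Converse. Suppose t is odd; write t = 2j + 1. Then 5t + 11 = 5·(2j + 1) + 11 = 2·5j + 16, which is even.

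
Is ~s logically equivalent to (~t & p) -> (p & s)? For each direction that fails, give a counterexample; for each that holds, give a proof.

(⇒) This fails. Under s = F, p = T, t = F, the left side is true but the right side is false.

(⇐) This fails. Under s = T, p = F, t = F, the left side is false but the right side is true.

(⇒) fails and (⇐) fails.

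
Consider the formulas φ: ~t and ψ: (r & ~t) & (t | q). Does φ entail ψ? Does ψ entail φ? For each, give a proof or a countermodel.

(⇒) fails; (⇐) holds.

[⇒] This fails. Under t = F, r = F, q = F, the left side is true but the right side is false.

[⇐] Assume the antecedent. If t is true, the antecedent cannot hold. If t is false, ~t reduces to true regardless of the other variables. Either way ~t holds.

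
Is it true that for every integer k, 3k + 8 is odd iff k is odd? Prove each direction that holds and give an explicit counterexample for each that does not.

The biconditional holds.

(→) Suppose 3k + 8 is odd. Since 3 is odd, 3k and k have the same parity, so 3k + 8 ≡ k + 8 (mod 2). As 8 is even, 3k + 8 is odd exactly when k is odd. Thus k is odd.

(←) Conversely, suppose k is odd; write k = 2j + 1. Then 3k + 8 = 3·(2j + 1) + 8 = 2·3j + 11, which is odd.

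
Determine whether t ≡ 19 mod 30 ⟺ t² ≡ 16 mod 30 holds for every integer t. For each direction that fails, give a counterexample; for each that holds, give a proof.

(⇒) fails and (⇐) fails.

[⇒] This fails: take t = 19. Then 19 ≡ 19 (mod 30), but 19² = 361 ≡ 1 (mod 30), not 16.

[⇐] This fails: take t = 4. Then 4² = 16 ≡ 16 (mod 30), yet 4 ≡ 4 (mod 30), not 19.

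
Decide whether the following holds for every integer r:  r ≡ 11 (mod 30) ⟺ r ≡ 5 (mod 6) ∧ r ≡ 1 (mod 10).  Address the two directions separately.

The biconditional holds.

(⟹) Suppose r ≡ 11 (mod 30); write r = 30j + 11. Since 6 ∣ 30, reducing mod 6 gives r ≡ 11 ≡ 5 (mod 6); since 10 ∣ 30, reducing mod 10 gives r ≡ 11 ≡ 1 (mod 10).

(⟸) Conversely, if r ≡ 5 (mod 6) and r ≡ 1 (mod 10), then by the Chinese remainder theorem r ≡ 11 (mod 30). This is exactly r ≡ 11 (mod 30).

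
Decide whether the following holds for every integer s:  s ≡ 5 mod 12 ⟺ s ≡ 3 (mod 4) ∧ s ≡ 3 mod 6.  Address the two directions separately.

Both directions fail.

(⇒) This fails: s = 5 gives 5 ≡ 5 (mod 12) but 5 ≡ 1 (mod 4), so the conjunction on the right does not hold.

(⇐) This fails: s = 3 satisfies both congruences on the right (3 ≡ 3 mod 4 and 3 ≡ 3 mod 6) yet 3 ≡ 3 (mod 12), not 5.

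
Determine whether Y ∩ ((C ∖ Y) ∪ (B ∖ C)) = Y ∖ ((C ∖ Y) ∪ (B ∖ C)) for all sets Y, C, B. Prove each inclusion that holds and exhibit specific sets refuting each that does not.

(⊆) fails and (⊇) fails.

(⊆) This inclusion fails. Take Y = {1}, C = ∅, B = {1}; then 1 ∈ Y ∩ ((C ∖ Y) ∪ (B ∖ C)) but 1 ∉ Y ∖ ((C ∖ Y) ∪ (B ∖ C)).

(⊇) This inclusion fails. Take Y = {1}, C = ∅, B = ∅; then 1 ∈ Y ∖ ((C ∖ Y) ∪ (B ∖ C)) but 1 ∉ Y ∩ ((C ∖ Y) ∪ (B ∖ C)).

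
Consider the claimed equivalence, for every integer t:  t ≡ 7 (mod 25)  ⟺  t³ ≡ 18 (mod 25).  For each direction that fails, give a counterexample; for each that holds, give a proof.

Both directions hold; the statement is true.

[⇒] Suppose t ≡ 7 (mod 25). Write t = 25j + 7. Then (25j + 7)³ = 15625j³ + 13125j² + 3675j + 343 = 25(625j³ + 525j² + 147j + 13) + 18, so t³ ≡ 18 (mod 25).

[⇐] Conversely, suppose t³ ≡ 18 (mod 25). The only residue r in {0, …, 24} with r³ ≡ 18 (mod 25) is r = 7, so t ≡ 7 (mod 25).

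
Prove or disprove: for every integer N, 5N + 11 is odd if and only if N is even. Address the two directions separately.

(⇐) Suppose N is even; write N = 2j. Then 5N + 11 = 5·(2j) + 11 = 2·5j + 11, which is odd.

(⇒) Suppose 5N + 11 is odd. Since 5 is odd, 5N and N have the same parity, so 5N + 11 ≡ N + 11 (mod 2). As 11 is odd, 5N + 11 is odd exactly when N is even. Thus N is even.

Both implications hold.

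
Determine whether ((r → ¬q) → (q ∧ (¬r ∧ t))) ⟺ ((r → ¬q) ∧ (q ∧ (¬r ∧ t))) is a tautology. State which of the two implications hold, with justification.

Forward direction. This fails. Under q = T, t = F, r = T, the left side is true but the right side is false.

Converse. Assume the antecedent. If q is true, the antecedent forces (q = T, t = T, r = F), and (r → ¬q) → (q ∧ (¬r ∧ t)) holds there. If q is false, the antecedent cannot hold. Either way (r → ¬q) → (q ∧ (¬r ∧ t)) holds.

The forward direction fails; the converse holds.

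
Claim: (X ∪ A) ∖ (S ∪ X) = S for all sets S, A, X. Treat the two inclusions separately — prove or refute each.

(⟹) This inclusion fails. Take S = ∅, A = {1}, X = ∅; then 1 ∈ (X ∪ A) ∖ (S ∪ X) but 1 ∉ S.

(⟸) This inclusion fails. Take S = {1}, A = ∅, X = ∅; then 1 ∈ S but 1 ∉ (X ∪ A) ∖ (S ∪ X).

Both inclusions fail.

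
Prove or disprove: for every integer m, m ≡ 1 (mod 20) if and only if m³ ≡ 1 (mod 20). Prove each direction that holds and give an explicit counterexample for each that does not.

Both directions hold.

(→) Suppose m ≡ 1 (mod 20). Write m = 20j + 1. Then (20j + 1)³ = 8000j³ + 1200j² + 60j + 1 = 20(400j³ + 60j² + 3j) + 1, so m³ ≡ 1 (mod 20).

(←) Conversely, suppose m³ ≡ 1 (mod 20). The only residue r in {0, …, 19} with r³ ≡ 1 (mod 20) is r = 1, so m ≡ 1 (mod 20).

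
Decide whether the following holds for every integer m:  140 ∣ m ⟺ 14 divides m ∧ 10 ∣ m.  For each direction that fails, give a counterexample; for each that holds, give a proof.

Forward direction. If 140 ∣ m, write m = 140q. Since 140 = 10·14, m = 14·(10q), so 14 ∣ m; and since 140 = 14·10, m = 10·(14q), so 10 ∣ m.

Converse. This fails: take m = 70. Both 14 ∣ 70 and 10 ∣ 70, yet 70 is not a multiple of 140 (since 70 = 0·140 + 70), so 140 ∤ 70.

(⇒) holds; (⇐) fails.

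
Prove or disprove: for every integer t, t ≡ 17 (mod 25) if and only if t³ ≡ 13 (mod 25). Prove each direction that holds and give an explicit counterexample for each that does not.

The biconditional holds.

(⇒) Suppose t ≡ 17 (mod 25). Write t = 25j + 17. Then (25j + 17)³ = 15625j³ + 31875j² + 21675j + 4913 = 25(625j³ + 1275j² + 867j + 196) + 13, so t³ ≡ 13 (mod 25).

(⇐) Conversely, suppose t³ ≡ 13 (mod 25). The only residue r in {0, …, 24} with r³ ≡ 13 (mod 25) is r = 17, so t ≡ 17 (mod 25).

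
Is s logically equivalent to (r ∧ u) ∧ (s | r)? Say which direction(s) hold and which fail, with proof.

[⇒] This fails. Under u = F, s = T, r = F, the left side is true but the right side is false.

[⇐] This fails. Under u = T, s = F, r = T, the left side is false but the right side is true.

Neither implication holds.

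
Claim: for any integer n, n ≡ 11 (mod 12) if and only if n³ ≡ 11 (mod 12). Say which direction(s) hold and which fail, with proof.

[⇒] Suppose n ≡ 11 (mod 12). Write n = 12j + 11. Then (12j + 11)³ = 1728j³ + 4752j² + 4356j + 1331 = 12(144j³ + 396j² + 363j + 110) + 11, so n³ ≡ 11 (mod 12).

[⇐] Conversely, suppose n³ ≡ 11 (mod 12). The only residue r in {0, …, 11} with r³ ≡ 11 (mod 12) is r = 11, so n ≡ 11 (mod 12).

Both implications hold.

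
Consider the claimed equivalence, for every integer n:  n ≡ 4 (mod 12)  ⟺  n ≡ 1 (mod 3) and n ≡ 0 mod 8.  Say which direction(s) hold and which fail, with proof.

Not equivalent: only (⇐) holds.

(→) This fails: n = 4 gives 4 ≡ 4 (mod 12) but 4 ≡ 4 (mod 8), so the conjunction on the right does not hold.

(←) Conversely, if n ≡ 1 (mod 3) and n ≡ 0 (mod 8), then by the Chinese remainder theorem n ≡ 16 (mod 24). Since 16 ≡ 4 (mod 12) and 12 ∣ 24, we get n ≡ 4 (mod 12).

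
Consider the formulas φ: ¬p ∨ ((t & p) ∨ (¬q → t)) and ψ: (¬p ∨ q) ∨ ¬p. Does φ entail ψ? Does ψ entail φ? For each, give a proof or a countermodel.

The forward direction fails; the converse holds.

(⇒) This fails. Under p = T, q = F, t = T, the left side is true but the right side is false.

(⇐) Assume the antecedent. If p is true, the antecedent forces (p = T, q = T, t = F) or (p = T, q = T, t = T), and ¬p ∨ ((t & p) ∨ (¬q → t)) holds there. If p is false, ¬p ∨ ((t & p) ∨ (¬q → t)) reduces to true regardless of the other variables. Either way ¬p ∨ ((t & p) ∨ (¬q → t)) holds.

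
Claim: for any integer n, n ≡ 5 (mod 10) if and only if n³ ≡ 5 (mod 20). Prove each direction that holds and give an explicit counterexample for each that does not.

Only the reverse direction holds.

Converse. The residues r modulo 20 with r³ ≡ 5 (mod 20) are exactly {5}, and each is ≡ 5 (mod 10).

Forward direction. This fails: take n = 15. Then 15 ≡ 5 (mod 10), but 15³ = 3375 ≡ 15 (mod 20), not 5.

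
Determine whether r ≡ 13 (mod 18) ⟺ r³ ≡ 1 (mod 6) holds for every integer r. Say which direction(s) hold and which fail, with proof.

(⟹) Suppose r ≡ 13 (mod 18). Then r³ ≡ 13³ = 2197 (mod 18), and since 6 ∣ 18, also r³ ≡ 1 (mod 6).

(⟸) This fails: take r = 1. Then 1³ = 1 ≡ 1 (mod 6), yet 1 ≡ 1 (mod 18), not 13.

(⇒) holds; (⇐) fails.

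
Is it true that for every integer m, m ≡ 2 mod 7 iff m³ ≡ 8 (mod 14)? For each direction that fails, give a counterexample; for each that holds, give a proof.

[⇒] This fails: take m = 9. Then 9 ≡ 2 (mod 7), but 9³ = 729 ≡ 1 (mod 14), not 8.

[⇐] This fails: take m = 4. Then 4³ = 64 ≡ 8 (mod 14), yet 4 ≡ 4 (mod 7), not 2.

(⇒) fails and (⇐) fails.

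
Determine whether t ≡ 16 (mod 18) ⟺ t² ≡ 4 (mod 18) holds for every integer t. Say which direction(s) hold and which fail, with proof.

(⇒) holds; (⇐) fails.

(⇐) This fails: take t = 2. Then 2² = 4 ≡ 4 (mod 18), yet 2 ≡ 2 (mod 18), not 16.

(⇒) Suppose t ≡ 16 (mod 18). Write t = 18j + 16. Then (18j + 16)² = 324j² + 576j + 256 = 18(18j² + 32j + 14) + 4, so t² ≡ 4 (mod 18).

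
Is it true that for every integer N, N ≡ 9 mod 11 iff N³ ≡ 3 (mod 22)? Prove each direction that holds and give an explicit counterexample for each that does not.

(⇒) fails; (⇐) holds.

(→) This fails: take N = 20. Then 20 ≡ 9 (mod 11), but 20³ = 8000 ≡ 14 (mod 22), not 3.

(←) Conversely, the residues r modulo 22 with r³ ≡ 3 (mod 22) are exactly {9}, and each is ≡ 9 (mod 11).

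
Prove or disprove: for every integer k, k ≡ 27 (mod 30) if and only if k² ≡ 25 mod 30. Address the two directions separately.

Forward direction. This fails: take k = 27. Then 27 ≡ 27 (mod 30), but 27² = 729 ≡ 9 (mod 30), not 25.

Converse. This fails: take k = 5. Then 5² = 25 ≡ 25 (mod 30), yet 5 ≡ 5 (mod 30), not 27.

Both directions fail.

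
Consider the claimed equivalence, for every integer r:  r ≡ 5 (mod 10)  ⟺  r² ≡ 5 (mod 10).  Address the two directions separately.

Both implications hold.

(←) Suppose r² ≡ 5 (mod 10). The only residue r in {0, …, 9} with r² ≡ 5 (mod 10) is r = 5, so r ≡ 5 (mod 10).

(→) Suppose r ≡ 5 (mod 10). Write r = 10j + 5. Then (10j + 5)² = 100j² + 100j + 25 = 10(10j² + 10j + 2) + 5, so r² ≡ 5 (mod 10).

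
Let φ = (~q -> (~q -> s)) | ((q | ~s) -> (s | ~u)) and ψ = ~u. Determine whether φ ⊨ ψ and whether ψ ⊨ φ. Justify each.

[⇒] This fails. Under q = T, u = T, s = F, the left side is true but the right side is false.

[⇐] Assume the antecedent. If q is true, the consequent reduces to true regardless of the other variables. If q is false, the antecedent forces (q = F, u = F, s = F) or (q = F, u = F, s = T), and the consequent holds there. Either way the consequent holds.

Only the reverse direction holds.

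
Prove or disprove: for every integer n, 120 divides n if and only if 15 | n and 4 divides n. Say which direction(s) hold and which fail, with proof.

Not equivalent: only (⇒) holds.

(⟹) If 120 ∣ n, write n = 120q. Since 120 = 8·15, n = 15·(8q), so 15 ∣ n; and since 120 = 30·4, n = 4·(30q), so 4 ∣ n.

(⟸) This fails: take n = 60. Both 15 ∣ 60 and 4 ∣ 60, yet 60 is not a multiple of 120 (since 60 = 0·120 + 60), so 120 ∤ 60.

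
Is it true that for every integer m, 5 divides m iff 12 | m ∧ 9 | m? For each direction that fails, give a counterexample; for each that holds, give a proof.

Both directions fail.

(→) This fails: take m = 5. Certainly 5 ∣ 5, but 12 ∤ 5.

(←) This fails: take m = 36. Both 12 ∣ 36 and 9 ∣ 36, yet 36 is not a multiple of 5 (since 36 = 7·5 + 1), so 5 ∤ 36.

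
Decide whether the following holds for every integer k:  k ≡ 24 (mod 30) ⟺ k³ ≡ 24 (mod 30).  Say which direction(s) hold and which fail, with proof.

(⇒) Suppose k ≡ 24 (mod 30). Write k = 30j + 24. Then (30j + 24)³ = 27000j³ + 64800j² + 51840j + 13824 = 30(900j³ + 2160j² + 1728j + 460) + 24, so k³ ≡ 24 (mod 30).

(⇐) Conversely, suppose k³ ≡ 24 (mod 30). The only residue r in {0, …, 29} with r³ ≡ 24 (mod 30) is r = 24, so k ≡ 24 (mod 30).

Both directions hold; the statement is true.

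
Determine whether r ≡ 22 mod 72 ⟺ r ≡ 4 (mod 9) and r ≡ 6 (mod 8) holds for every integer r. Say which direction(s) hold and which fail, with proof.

Both directions hold.

(⇒) Suppose r ≡ 22 (mod 72); write r = 72j + 22. Since 9 ∣ 72, reducing mod 9 gives r ≡ 22 ≡ 4 (mod 9); since 8 ∣ 72, reducing mod 8 gives r ≡ 22 ≡ 6 (mod 8).

(⇐) Conversely, if r ≡ 4 (mod 9) and r ≡ 6 (mod 8), then by the Chinese remainder theorem r ≡ 22 (mod 72). This is exactly r ≡ 22 (mod 72).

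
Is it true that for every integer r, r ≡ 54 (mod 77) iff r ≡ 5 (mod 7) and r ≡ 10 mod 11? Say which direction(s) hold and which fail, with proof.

Both directions hold.

(→) Suppose r ≡ 54 (mod 77); write r = 77j + 54. Since 7 ∣ 77, reducing mod 7 gives r ≡ 54 ≡ 5 (mod 7); since 11 ∣ 77, reducing mod 11 gives r ≡ 54 ≡ 10 (mod 11).

(←) Conversely, if r ≡ 5 (mod 7) and r ≡ 10 (mod 11), then by the Chinese remainder theorem r ≡ 54 (mod 77). This is exactly r ≡ 54 (mod 77).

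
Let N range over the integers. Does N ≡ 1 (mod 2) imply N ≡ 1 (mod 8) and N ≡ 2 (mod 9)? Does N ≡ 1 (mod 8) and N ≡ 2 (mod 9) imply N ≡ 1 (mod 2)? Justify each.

(⟹) This fails: N = 1 gives 1 ≡ 1 (mod 2) but 1 ≡ 1 (mod 9), so the conjunction on the right does not hold.

(⟸) Conversely, if N ≡ 1 (mod 8) and N ≡ 2 (mod 9), then by the Chinese remainder theorem N ≡ 65 (mod 72). Since 65 ≡ 1 (mod 2) and 2 ∣ 72, we get N ≡ 1 (mod 2).

Only the converse holds.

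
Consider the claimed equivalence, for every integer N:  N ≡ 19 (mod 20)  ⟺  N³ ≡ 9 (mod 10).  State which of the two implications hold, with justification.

(⇒) Suppose N ≡ 19 (mod 20). Then N³ ≡ 19³ = 6859 (mod 20), and since 10 ∣ 20, also N³ ≡ 9 (mod 10).

(⇐) This fails: take N = 9. Then 9³ = 729 ≡ 9 (mod 10), yet 9 ≡ 9 (mod 20), not 19.

Not equivalent: only (⇒) holds.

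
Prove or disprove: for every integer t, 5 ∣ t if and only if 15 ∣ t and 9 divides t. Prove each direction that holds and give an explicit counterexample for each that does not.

(⟹) This fails: take t = 5. Certainly 5 ∣ 5, but 15 ∤ 5.

(⟸) Suppose 15 ∣ t and 9 ∣ t. Any common multiple of 15 and 9 is a multiple of their lcm; here lcm(15, 9) = 15·9/gcd(15, 9) = 135/3 = 45, so 45 ∣ t. Since 5 ∣ 45, it follows that 5 ∣ t.

Not equivalent: only (⇐) holds.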